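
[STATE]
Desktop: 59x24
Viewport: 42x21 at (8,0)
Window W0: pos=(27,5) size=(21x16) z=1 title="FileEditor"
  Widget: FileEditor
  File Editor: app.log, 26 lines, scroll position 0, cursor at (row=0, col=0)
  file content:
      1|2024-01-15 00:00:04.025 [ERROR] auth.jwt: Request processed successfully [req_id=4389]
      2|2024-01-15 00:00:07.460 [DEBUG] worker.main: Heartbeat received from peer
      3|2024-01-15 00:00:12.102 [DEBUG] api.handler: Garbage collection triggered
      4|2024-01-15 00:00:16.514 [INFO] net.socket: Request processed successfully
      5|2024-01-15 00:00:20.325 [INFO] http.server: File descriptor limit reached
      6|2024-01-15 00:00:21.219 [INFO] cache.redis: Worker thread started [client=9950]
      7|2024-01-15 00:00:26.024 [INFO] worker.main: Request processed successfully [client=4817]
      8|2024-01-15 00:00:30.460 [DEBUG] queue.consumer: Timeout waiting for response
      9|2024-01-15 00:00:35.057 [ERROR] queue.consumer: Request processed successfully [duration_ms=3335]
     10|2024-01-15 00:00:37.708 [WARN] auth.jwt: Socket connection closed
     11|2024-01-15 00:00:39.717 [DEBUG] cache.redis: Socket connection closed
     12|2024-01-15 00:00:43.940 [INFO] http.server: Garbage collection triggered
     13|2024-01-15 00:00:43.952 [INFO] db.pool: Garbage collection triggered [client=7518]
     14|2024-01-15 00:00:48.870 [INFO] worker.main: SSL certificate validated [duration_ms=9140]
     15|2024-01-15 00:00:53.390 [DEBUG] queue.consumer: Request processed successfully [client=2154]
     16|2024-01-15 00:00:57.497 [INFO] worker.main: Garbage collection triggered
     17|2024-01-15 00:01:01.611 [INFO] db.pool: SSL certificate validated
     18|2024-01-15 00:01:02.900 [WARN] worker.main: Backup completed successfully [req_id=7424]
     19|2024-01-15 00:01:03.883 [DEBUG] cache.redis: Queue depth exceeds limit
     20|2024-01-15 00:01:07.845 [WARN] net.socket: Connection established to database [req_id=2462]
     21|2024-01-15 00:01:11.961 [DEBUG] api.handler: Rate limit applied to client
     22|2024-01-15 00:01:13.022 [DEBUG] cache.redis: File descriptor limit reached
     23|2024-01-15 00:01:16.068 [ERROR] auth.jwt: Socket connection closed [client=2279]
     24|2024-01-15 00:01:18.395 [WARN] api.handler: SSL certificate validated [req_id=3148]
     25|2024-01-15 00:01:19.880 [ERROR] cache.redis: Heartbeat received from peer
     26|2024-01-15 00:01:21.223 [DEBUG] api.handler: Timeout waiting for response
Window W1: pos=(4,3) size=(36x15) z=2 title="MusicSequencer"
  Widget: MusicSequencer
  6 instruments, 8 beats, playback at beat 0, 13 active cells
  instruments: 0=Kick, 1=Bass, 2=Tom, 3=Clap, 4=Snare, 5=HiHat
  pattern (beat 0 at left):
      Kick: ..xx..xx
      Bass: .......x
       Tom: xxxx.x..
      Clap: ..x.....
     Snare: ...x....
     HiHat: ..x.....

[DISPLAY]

                                          
                                          
                                          
━━━━━━━━━━━━━━━━━━━━━━━━━━━━━━━┓          
sicSequencer                   ┃          
───────────────────────────────┨━━━━━━━┓  
   ▼1234567                    ┃       ┃  
ick··██··██                    ┃───────┨  
ass·······█                    ┃0:00:0▲┃  
Tom████·█··                    ┃0:00:0█┃  
lap··█·····                    ┃0:00:1░┃  
are···█····                    ┃0:00:1░┃  
Hat··█·····                    ┃0:00:2░┃  
                               ┃0:00:2░┃  
                               ┃0:00:2░┃  
                               ┃0:00:3░┃  
                               ┃0:00:3░┃  
━━━━━━━━━━━━━━━━━━━━━━━━━━━━━━━┛0:00:3░┃  
                   ┃2024-01-15 00:00:3░┃  
                   ┃2024-01-15 00:00:4▼┃  
                   ┗━━━━━━━━━━━━━━━━━━━┛  


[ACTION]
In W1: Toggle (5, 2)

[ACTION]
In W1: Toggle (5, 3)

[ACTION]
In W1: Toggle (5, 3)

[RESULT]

                                          
                                          
                                          
━━━━━━━━━━━━━━━━━━━━━━━━━━━━━━━┓          
sicSequencer                   ┃          
───────────────────────────────┨━━━━━━━┓  
   ▼1234567                    ┃       ┃  
ick··██··██                    ┃───────┨  
ass·······█                    ┃0:00:0▲┃  
Tom████·█··                    ┃0:00:0█┃  
lap··█·····                    ┃0:00:1░┃  
are···█····                    ┃0:00:1░┃  
Hat········                    ┃0:00:2░┃  
                               ┃0:00:2░┃  
                               ┃0:00:2░┃  
                               ┃0:00:3░┃  
                               ┃0:00:3░┃  
━━━━━━━━━━━━━━━━━━━━━━━━━━━━━━━┛0:00:3░┃  
                   ┃2024-01-15 00:00:3░┃  
                   ┃2024-01-15 00:00:4▼┃  
                   ┗━━━━━━━━━━━━━━━━━━━┛  


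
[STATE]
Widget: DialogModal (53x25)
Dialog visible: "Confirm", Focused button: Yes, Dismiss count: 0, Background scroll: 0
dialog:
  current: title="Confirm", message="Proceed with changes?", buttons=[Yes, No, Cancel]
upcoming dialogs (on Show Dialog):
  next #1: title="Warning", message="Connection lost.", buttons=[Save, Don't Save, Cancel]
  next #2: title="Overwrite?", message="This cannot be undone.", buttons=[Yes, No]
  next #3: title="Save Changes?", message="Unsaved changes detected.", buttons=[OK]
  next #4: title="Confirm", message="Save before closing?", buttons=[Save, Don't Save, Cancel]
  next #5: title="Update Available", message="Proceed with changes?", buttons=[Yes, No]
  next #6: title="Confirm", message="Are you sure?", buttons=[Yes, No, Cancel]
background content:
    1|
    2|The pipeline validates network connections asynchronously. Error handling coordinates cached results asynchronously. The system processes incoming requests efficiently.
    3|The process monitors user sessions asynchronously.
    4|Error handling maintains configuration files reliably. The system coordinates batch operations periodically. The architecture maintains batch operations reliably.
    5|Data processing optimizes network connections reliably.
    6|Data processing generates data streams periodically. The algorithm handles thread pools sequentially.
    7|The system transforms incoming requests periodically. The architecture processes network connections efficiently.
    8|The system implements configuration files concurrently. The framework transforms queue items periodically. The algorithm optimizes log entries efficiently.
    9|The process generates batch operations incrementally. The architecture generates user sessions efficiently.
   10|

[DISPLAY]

                                                     
The pipeline validates network connections asynchrono
The process monitors user sessions asynchronously.   
Error handling maintains configuration files reliably
Data processing optimizes network connections reliabl
Data processing generates data streams periodically. 
The system transforms incoming requests periodically.
The system implements configuration files concurrentl
The process generates batch operations incrementally.
                                                     
              ┌───────────────────────┐              
              │        Confirm        │              
              │ Proceed with changes? │              
              │  [Yes]  No   Cancel   │              
              └───────────────────────┘              
                                                     
                                                     
                                                     
                                                     
                                                     
                                                     
                                                     
                                                     
                                                     
                                                     


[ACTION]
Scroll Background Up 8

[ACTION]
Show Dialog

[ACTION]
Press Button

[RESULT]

                                                     
The pipeline validates network connections asynchrono
The process monitors user sessions asynchronously.   
Error handling maintains configuration files reliably
Data processing optimizes network connections reliabl
Data processing generates data streams periodically. 
The system transforms incoming requests periodically.
The system implements configuration files concurrentl
The process generates batch operations incrementally.
                                                     
                                                     
                                                     
                                                     
                                                     
                                                     
                                                     
                                                     
                                                     
                                                     
                                                     
                                                     
                                                     
                                                     
                                                     
                                                     


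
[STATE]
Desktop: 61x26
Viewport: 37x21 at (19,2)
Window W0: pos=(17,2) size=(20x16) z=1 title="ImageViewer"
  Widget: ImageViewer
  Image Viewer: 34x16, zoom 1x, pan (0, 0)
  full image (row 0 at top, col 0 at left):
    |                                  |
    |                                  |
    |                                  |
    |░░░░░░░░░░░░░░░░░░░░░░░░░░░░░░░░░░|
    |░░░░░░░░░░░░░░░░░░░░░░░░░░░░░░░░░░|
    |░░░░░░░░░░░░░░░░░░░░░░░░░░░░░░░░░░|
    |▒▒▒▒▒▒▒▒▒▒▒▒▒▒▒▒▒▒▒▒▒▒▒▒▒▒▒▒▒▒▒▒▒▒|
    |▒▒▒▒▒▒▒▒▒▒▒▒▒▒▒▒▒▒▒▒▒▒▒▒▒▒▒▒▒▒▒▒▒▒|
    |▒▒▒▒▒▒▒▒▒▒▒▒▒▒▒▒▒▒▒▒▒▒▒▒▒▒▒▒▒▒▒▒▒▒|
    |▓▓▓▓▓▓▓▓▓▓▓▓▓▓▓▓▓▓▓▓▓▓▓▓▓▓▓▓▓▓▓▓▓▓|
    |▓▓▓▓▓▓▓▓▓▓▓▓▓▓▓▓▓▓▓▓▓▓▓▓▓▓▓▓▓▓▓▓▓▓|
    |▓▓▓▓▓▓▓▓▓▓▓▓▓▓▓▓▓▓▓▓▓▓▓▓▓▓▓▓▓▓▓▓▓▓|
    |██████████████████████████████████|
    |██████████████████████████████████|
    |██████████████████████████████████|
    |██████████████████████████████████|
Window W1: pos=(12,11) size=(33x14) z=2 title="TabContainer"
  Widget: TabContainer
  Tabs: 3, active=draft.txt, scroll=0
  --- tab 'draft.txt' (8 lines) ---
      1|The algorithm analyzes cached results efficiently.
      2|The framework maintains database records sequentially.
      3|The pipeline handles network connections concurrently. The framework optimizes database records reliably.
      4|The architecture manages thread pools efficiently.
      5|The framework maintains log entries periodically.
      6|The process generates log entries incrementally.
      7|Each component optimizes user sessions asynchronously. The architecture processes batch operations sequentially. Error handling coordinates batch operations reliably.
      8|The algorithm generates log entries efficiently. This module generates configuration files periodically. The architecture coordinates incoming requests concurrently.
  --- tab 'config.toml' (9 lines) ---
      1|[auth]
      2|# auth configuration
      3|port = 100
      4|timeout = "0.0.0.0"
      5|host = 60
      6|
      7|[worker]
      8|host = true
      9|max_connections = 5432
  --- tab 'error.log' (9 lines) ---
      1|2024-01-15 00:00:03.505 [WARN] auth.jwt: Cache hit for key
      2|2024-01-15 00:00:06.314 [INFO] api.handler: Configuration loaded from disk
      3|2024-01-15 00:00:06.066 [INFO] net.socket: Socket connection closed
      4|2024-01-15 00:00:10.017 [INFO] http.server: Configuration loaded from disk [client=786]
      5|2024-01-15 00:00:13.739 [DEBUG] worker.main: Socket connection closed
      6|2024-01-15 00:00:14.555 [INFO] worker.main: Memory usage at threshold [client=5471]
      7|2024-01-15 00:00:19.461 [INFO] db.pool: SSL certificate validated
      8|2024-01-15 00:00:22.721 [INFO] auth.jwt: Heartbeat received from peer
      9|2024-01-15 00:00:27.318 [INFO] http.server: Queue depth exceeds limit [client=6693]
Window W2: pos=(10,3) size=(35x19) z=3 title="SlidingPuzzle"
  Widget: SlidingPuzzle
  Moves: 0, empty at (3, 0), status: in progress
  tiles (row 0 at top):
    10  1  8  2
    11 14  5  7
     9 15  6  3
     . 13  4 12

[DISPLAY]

━━━━━━━━━━━━━━━━━┓                   
━━━━━━━━━━━━━━━━━━━━━━━━━┓           
Puzzle                   ┃           
─────────────────────────┨           
──┬────┬────┐            ┃           
1 │  8 │  2 │            ┃           
──┼────┼────┤            ┃           
4 │  5 │  7 │            ┃           
──┼────┼────┤            ┃           
5 │  6 │  3 │            ┃           
──┼────┼────┤            ┃           
3 │  4 │ 12 │            ┃           
──┴────┴────┘            ┃           
                         ┃           
                         ┃           
                         ┃           
                         ┃           
                         ┃           
                         ┃           
━━━━━━━━━━━━━━━━━━━━━━━━━┛           
omponent optimizes user s┃           


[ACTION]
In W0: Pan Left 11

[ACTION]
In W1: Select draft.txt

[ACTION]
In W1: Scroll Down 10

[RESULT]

━━━━━━━━━━━━━━━━━┓                   
━━━━━━━━━━━━━━━━━━━━━━━━━┓           
Puzzle                   ┃           
─────────────────────────┨           
──┬────┬────┐            ┃           
1 │  8 │  2 │            ┃           
──┼────┼────┤            ┃           
4 │  5 │  7 │            ┃           
──┼────┼────┤            ┃           
5 │  6 │  3 │            ┃           
──┼────┼────┤            ┃           
3 │  4 │ 12 │            ┃           
──┴────┴────┘            ┃           
                         ┃           
                         ┃           
                         ┃           
                         ┃           
                         ┃           
                         ┃           
━━━━━━━━━━━━━━━━━━━━━━━━━┛           
                         ┃           


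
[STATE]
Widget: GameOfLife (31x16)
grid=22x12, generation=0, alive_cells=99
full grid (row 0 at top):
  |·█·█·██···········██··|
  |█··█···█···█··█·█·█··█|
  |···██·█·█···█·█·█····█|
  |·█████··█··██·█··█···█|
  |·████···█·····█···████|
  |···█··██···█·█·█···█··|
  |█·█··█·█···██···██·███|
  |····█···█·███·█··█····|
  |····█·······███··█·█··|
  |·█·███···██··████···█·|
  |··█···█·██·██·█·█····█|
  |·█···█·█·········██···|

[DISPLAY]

Gen: 0                         
·█·█·██···········██··         
█··█···█···█··█·█·█··█         
···██·█·█···█·█·█····█         
·█████··█··██·█··█···█         
·████···█·····█···████         
···█··██···█·█·█···█··         
█·█··█·█···██···██·███         
····█···█·███·█··█····         
····█·······███··█·█··         
·█·███···██··████···█·         
··█···█·██·██·█·█····█         
·█···█·█·········██···         
                               
                               
                               


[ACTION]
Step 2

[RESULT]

Gen: 2                         
···█·············█··█·         
··██·███·····█·······█         
··█·····██·██·██·····█         
███·····█████·█·██···█         
·····██····█·······█··         
·········█··██········         
···█····██·········██·         
···█·██·······█····██·         
··█·······█····█···█··         
·█··███···██···██·█···         
·█·········█···██·····         
··█···█··█············         
                               
                               
                               


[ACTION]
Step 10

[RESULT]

Gen: 12                        
·············██·······         
····██··█···█··█······         
····█····█···█·██·█···         
·····█··███···██████··         
·····█···········█·██·         
······█·██······█··█··         
·····█···········██···         
······█··█·······█····         
·········█············         
········██········██··         
················██·█··         
··················█···         
                               
                               
                               


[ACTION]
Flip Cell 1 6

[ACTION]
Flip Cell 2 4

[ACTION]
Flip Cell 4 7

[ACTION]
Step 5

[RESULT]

Gen: 17                        
···········█████······         
·······███·██···█·····         
·····██·██·██·█·█···██         
·····████··█·███···███         
·······█·███···██·█··█         
····█·█··███····█····█         
····█··█·············█         
·····█·█··█·····██·██·         
·······█·█·█·····█·█··         
···········█······██··         
·········██········█··         
··················█···         
                               
                               
                               


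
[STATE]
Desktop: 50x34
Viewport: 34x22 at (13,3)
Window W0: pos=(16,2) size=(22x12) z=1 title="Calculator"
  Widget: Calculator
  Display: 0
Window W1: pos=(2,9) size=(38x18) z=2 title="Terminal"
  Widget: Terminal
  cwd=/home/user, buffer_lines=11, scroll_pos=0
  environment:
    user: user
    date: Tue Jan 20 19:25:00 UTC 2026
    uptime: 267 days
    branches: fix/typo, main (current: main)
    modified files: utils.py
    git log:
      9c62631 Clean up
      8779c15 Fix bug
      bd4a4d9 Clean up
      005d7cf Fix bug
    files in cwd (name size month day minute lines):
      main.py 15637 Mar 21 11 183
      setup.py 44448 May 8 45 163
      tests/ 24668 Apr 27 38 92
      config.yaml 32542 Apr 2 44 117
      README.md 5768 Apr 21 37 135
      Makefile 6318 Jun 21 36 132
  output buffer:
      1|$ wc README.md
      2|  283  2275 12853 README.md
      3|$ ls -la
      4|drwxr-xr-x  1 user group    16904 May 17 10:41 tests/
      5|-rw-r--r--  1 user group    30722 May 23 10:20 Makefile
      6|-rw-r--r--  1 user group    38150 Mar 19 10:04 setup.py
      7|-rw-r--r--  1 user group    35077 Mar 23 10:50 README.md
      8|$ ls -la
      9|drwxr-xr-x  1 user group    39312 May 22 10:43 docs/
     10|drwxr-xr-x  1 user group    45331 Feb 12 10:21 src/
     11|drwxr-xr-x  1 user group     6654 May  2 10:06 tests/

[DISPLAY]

   ┃ Calculator         ┃         
   ┠────────────────────┨         
   ┃                   0┃         
   ┃┌───┬───┬───┬───┐   ┃         
   ┃│ 7 │ 8 │ 9 │ ÷ │   ┃         
   ┃├───┼───┼───┼───┤   ┃         
━━━━━━━━━━━━━━━━━━━━━━━━━━┓       
                          ┃       
──────────────────────────┨       
E.md                      ┃       
5 12853 README.md         ┃       
                          ┃       
  1 user group    16904 Ma┃       
  1 user group    30722 Ma┃       
  1 user group    38150 Ma┃       
  1 user group    35077 Ma┃       
                          ┃       
  1 user group    39312 Ma┃       
  1 user group    45331 Fe┃       
  1 user group     6654 Ma┃       
                          ┃       
                          ┃       


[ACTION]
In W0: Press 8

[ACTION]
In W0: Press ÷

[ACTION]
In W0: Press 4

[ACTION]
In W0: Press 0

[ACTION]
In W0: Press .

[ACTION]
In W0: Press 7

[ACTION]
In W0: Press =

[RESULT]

   ┃ Calculator         ┃         
   ┠────────────────────┨         
   ┃        0.1965601966┃         
   ┃┌───┬───┬───┬───┐   ┃         
   ┃│ 7 │ 8 │ 9 │ ÷ │   ┃         
   ┃├───┼───┼───┼───┤   ┃         
━━━━━━━━━━━━━━━━━━━━━━━━━━┓       
                          ┃       
──────────────────────────┨       
E.md                      ┃       
5 12853 README.md         ┃       
                          ┃       
  1 user group    16904 Ma┃       
  1 user group    30722 Ma┃       
  1 user group    38150 Ma┃       
  1 user group    35077 Ma┃       
                          ┃       
  1 user group    39312 Ma┃       
  1 user group    45331 Fe┃       
  1 user group     6654 Ma┃       
                          ┃       
                          ┃       


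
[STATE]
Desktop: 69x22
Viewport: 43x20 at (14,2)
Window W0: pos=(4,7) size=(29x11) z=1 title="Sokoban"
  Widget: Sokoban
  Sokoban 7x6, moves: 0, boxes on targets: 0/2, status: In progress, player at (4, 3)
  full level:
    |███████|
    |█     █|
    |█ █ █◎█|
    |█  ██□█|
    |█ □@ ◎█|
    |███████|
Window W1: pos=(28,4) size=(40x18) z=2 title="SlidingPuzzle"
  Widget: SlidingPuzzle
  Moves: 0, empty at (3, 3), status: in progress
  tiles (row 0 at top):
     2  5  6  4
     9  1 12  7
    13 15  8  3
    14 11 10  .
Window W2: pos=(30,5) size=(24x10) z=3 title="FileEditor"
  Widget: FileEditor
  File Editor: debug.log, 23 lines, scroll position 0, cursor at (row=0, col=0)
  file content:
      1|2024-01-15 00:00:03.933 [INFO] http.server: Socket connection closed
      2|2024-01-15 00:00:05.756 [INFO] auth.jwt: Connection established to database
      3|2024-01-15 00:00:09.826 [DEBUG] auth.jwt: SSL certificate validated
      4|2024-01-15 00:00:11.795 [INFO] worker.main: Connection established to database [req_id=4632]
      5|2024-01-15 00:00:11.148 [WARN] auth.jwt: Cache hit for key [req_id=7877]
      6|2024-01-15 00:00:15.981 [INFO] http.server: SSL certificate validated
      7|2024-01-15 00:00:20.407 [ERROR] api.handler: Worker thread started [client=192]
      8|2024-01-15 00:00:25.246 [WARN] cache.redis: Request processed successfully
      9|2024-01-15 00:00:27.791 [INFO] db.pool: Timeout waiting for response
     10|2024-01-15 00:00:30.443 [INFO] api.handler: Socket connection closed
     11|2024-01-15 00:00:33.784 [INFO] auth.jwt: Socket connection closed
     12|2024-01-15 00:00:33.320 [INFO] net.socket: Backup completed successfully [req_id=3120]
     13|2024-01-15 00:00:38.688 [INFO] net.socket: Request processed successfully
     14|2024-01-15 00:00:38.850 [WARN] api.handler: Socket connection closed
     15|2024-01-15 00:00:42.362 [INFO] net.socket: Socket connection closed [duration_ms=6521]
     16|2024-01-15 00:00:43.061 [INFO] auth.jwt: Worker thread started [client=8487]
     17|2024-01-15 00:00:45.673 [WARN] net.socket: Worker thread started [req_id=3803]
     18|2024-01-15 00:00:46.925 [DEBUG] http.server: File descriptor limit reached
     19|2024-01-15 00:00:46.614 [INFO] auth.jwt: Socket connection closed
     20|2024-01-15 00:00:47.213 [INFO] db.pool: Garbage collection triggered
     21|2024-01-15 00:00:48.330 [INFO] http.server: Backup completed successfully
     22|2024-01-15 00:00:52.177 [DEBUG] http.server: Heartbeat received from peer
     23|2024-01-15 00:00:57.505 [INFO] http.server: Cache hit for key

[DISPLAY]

                                           
                                           
              ┏━━━━━━━━━━━━━━━━━━━━━━━━━━━━
              ┃ ┏━━━━━━━━━━━━━━━━━━━━━━┓   
              ┠─┃ FileEditor           ┃───
━━━━━━━━━━━━━━┃┌┠──────────────────────┨   
              ┃│┃█024-01-15 00:00:03.9▲┃   
──────────────┃├┃2024-01-15 00:00:05.7█┃   
              ┃│┃2024-01-15 00:00:09.8░┃   
              ┃├┃2024-01-15 00:00:11.7░┃   
              ┃│┃2024-01-15 00:00:11.1░┃   
              ┃├┃2024-01-15 00:00:15.9▼┃   
              ┃│┗━━━━━━━━━━━━━━━━━━━━━━┛   
              ┃└────┴────┴────┴────┘       
 0/2          ┃Moves: 0                    
━━━━━━━━━━━━━━┃                            
              ┃                            
              ┃                            
              ┃                            
              ┗━━━━━━━━━━━━━━━━━━━━━━━━━━━━


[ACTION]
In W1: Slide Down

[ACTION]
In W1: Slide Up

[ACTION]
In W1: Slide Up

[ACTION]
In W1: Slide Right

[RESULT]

                                           
                                           
              ┏━━━━━━━━━━━━━━━━━━━━━━━━━━━━
              ┃ ┏━━━━━━━━━━━━━━━━━━━━━━┓   
              ┠─┃ FileEditor           ┃───
━━━━━━━━━━━━━━┃┌┠──────────────────────┨   
              ┃│┃█024-01-15 00:00:03.9▲┃   
──────────────┃├┃2024-01-15 00:00:05.7█┃   
              ┃│┃2024-01-15 00:00:09.8░┃   
              ┃├┃2024-01-15 00:00:11.7░┃   
              ┃│┃2024-01-15 00:00:11.1░┃   
              ┃├┃2024-01-15 00:00:15.9▼┃   
              ┃│┗━━━━━━━━━━━━━━━━━━━━━━┛   
              ┃└────┴────┴────┴────┘       
 0/2          ┃Moves: 3                    
━━━━━━━━━━━━━━┃                            
              ┃                            
              ┃                            
              ┃                            
              ┗━━━━━━━━━━━━━━━━━━━━━━━━━━━━


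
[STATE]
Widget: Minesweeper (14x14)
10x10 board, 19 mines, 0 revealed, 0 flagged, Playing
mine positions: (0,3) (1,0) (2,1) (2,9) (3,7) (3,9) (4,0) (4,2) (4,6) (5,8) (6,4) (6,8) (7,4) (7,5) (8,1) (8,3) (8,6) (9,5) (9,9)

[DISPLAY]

■■■■■■■■■■    
■■■■■■■■■■    
■■■■■■■■■■    
■■■■■■■■■■    
■■■■■■■■■■    
■■■■■■■■■■    
■■■■■■■■■■    
■■■■■■■■■■    
■■■■■■■■■■    
■■■■■■■■■■    
              
              
              
              


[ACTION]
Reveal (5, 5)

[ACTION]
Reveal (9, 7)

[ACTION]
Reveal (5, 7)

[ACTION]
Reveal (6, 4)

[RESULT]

■■■✹■■■■■■    
✹■■■■■■■■■    
■✹■■■■■■■✹    
■■■■■■■✹■✹    
✹■✹■■■✹■■■    
■■■■■2■3✹■    
■■■■✹■■■✹■    
■■■■✹✹■■■■    
■✹■✹■■✹■■■    
■■■■■✹■1■✹    
              
              
              
              


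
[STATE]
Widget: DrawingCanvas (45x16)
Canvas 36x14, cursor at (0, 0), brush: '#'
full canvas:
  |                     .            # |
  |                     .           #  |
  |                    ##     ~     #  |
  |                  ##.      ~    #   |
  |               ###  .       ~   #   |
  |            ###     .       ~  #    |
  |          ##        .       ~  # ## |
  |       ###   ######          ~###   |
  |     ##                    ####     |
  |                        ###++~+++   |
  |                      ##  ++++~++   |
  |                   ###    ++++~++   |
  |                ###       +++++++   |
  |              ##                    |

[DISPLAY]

+                    .            #          
                     .           #           
                    ##     ~     #           
                  ##.      ~    #            
               ###  .       ~   #            
            ###     .       ~  #             
          ##        .       ~  # ##          
       ###   ######          ~###            
     ##                    ####              
                        ###++~+++            
                      ##  ++++~++            
                   ###    ++++~++            
                ###       +++++++            
              ##                             
                                             
                                             


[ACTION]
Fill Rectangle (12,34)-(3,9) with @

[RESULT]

+                    .            #          
                     .           #           
                    ##     ~     #           
         @@@@@@@@@@@@@@@@@@@@@@@@@@          
         @@@@@@@@@@@@@@@@@@@@@@@@@@          
         @@@@@@@@@@@@@@@@@@@@@@@@@@          
         @@@@@@@@@@@@@@@@@@@@@@@@@@          
       ##@@@@@@@@@@@@@@@@@@@@@@@@@@          
     ##  @@@@@@@@@@@@@@@@@@@@@@@@@@          
         @@@@@@@@@@@@@@@@@@@@@@@@@@          
         @@@@@@@@@@@@@@@@@@@@@@@@@@          
         @@@@@@@@@@@@@@@@@@@@@@@@@@          
         @@@@@@@@@@@@@@@@@@@@@@@@@@          
              ##                             
                                             
                                             


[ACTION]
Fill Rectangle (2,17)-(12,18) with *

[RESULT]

+                    .            #          
                     .           #           
                 ** ##     ~     #           
         @@@@@@@@**@@@@@@@@@@@@@@@@          
         @@@@@@@@**@@@@@@@@@@@@@@@@          
         @@@@@@@@**@@@@@@@@@@@@@@@@          
         @@@@@@@@**@@@@@@@@@@@@@@@@          
       ##@@@@@@@@**@@@@@@@@@@@@@@@@          
     ##  @@@@@@@@**@@@@@@@@@@@@@@@@          
         @@@@@@@@**@@@@@@@@@@@@@@@@          
         @@@@@@@@**@@@@@@@@@@@@@@@@          
         @@@@@@@@**@@@@@@@@@@@@@@@@          
         @@@@@@@@**@@@@@@@@@@@@@@@@          
              ##                             
                                             
                                             


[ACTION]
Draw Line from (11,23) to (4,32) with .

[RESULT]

+                    .            #          
                     .           #           
                 ** ##     ~     #           
         @@@@@@@@**@@@@@@@@@@@@@@@@          
         @@@@@@@@**@@@@@@@@@@@@@.@@          
         @@@@@@@@**@@@@@@@@@@@@.@@@          
         @@@@@@@@**@@@@@@@@@@..@@@@          
       ##@@@@@@@@**@@@@@@@@@.@@@@@@          
     ##  @@@@@@@@**@@@@@@@@.@@@@@@@          
         @@@@@@@@**@@@@@@..@@@@@@@@          
         @@@@@@@@**@@@@@.@@@@@@@@@@          
         @@@@@@@@**@@@@.@@@@@@@@@@@          
         @@@@@@@@**@@@@@@@@@@@@@@@@          
              ##                             
                                             
                                             


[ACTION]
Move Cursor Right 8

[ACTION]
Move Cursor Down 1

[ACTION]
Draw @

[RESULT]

                     .            #          
        @            .           #           
                 ** ##     ~     #           
         @@@@@@@@**@@@@@@@@@@@@@@@@          
         @@@@@@@@**@@@@@@@@@@@@@.@@          
         @@@@@@@@**@@@@@@@@@@@@.@@@          
         @@@@@@@@**@@@@@@@@@@..@@@@          
       ##@@@@@@@@**@@@@@@@@@.@@@@@@          
     ##  @@@@@@@@**@@@@@@@@.@@@@@@@          
         @@@@@@@@**@@@@@@..@@@@@@@@          
         @@@@@@@@**@@@@@.@@@@@@@@@@          
         @@@@@@@@**@@@@.@@@@@@@@@@@          
         @@@@@@@@**@@@@@@@@@@@@@@@@          
              ##                             
                                             
                                             


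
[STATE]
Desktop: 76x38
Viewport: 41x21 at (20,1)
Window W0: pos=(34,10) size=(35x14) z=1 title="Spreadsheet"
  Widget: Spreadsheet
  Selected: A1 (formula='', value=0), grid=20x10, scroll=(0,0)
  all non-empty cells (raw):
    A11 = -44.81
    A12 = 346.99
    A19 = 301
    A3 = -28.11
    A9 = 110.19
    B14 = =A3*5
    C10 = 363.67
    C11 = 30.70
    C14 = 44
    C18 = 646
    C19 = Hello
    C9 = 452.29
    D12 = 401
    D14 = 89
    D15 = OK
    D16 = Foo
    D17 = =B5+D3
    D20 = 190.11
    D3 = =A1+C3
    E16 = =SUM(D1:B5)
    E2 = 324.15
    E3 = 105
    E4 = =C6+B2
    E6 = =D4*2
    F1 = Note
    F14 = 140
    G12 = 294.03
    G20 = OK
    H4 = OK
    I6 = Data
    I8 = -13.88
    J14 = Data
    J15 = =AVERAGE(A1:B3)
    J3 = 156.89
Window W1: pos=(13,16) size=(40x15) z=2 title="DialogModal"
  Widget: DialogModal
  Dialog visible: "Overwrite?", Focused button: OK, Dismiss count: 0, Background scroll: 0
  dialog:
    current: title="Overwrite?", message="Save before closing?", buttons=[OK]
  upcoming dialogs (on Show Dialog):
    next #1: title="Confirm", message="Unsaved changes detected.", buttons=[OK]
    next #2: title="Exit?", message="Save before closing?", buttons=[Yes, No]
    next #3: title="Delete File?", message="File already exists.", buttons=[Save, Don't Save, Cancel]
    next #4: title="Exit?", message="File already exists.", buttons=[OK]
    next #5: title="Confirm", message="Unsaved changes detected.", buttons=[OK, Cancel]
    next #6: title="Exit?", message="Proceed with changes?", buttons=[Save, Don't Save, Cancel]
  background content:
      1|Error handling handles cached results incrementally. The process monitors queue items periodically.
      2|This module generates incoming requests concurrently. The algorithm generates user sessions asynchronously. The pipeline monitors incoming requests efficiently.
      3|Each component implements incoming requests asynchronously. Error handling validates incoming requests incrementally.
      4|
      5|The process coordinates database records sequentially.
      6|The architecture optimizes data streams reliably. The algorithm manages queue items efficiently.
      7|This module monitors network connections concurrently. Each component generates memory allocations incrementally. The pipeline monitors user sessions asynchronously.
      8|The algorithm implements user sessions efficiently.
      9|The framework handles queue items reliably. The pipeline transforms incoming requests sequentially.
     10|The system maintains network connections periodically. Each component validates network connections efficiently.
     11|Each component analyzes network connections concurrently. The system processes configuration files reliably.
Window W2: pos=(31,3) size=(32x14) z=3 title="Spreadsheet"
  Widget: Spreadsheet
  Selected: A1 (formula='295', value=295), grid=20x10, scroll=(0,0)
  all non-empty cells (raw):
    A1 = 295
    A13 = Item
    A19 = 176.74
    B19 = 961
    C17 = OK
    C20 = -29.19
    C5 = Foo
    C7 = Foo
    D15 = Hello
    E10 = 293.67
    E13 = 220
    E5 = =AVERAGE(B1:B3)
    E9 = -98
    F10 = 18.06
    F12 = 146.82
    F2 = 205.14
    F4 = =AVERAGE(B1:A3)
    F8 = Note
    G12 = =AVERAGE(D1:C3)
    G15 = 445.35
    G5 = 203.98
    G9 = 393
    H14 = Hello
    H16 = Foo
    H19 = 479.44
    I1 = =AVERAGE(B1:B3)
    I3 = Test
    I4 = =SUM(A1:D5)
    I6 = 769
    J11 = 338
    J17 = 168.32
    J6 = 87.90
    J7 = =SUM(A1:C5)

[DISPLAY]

                                         
                                         
           ┏━━━━━━━━━━━━━━━━━━━━━━━━━━━━━
           ┃ Spreadsheet                 
           ┠─────────────────────────────
           ┃A1: 295                      
           ┃       A       B       C     
           ┃-----------------------------
           ┃  1    [295]       0       0 
           ┃  2        0       0       0 
           ┃  3        0       0       0 
           ┃  4        0       0       0 
           ┃  5        0       0Foo      
           ┃  6        0       0       0 
           ┃  7        0       0Foo      
━━━━━━━━━━━┗━━━━━━━━━━━━━━━━━━━━━━━━━━━━━
gModal                          ┃ 0      
────────────────────────────────┨ 0      
handling handles cached results ┃ 0      
odule generates incoming request┃ 0      
omponent implements incoming req┃ 0      


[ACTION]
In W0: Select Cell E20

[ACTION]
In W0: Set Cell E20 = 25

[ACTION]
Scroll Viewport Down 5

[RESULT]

           ┃A1: 295                      
           ┃       A       B       C     
           ┃-----------------------------
           ┃  1    [295]       0       0 
           ┃  2        0       0       0 
           ┃  3        0       0       0 
           ┃  4        0       0       0 
           ┃  5        0       0Foo      
           ┃  6        0       0       0 
           ┃  7        0       0Foo      
━━━━━━━━━━━┗━━━━━━━━━━━━━━━━━━━━━━━━━━━━━
gModal                          ┃ 0      
────────────────────────────────┨ 0      
handling handles cached results ┃ 0      
odule generates incoming request┃ 0      
omponent implements incoming req┃ 0      
 ┌──────────────────────┐       ┃ 0      
o│      Overwrite?      │e recor┃━━━━━━━━
c│ Save before closing? │ stream┃        
o│         [OK]         │nnectio┃        
g└──────────────────────┘essions┃        


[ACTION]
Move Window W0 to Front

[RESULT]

           ┃A1: 295                      
           ┃       A       B       C     
           ┃-----------------------------
           ┃  1    [295]       0       0 
           ┃  ┏━━━━━━━━━━━━━━━━━━━━━━━━━━
           ┃  ┃ Spreadsheet              
           ┃  ┠──────────────────────────
           ┃  ┃E20: 25                   
           ┃  ┃       A       B       C  
           ┃  ┃--------------------------
━━━━━━━━━━━┗━━┃  1        0       0      
gModal        ┃  2        0       0      
──────────────┃  3   -28.11       0      
handling handl┃  4        0       0      
odule generate┃  5        0       0      
omponent imple┃  6        0       0      
 ┌────────────┃  7        0       0      
o│      Overwr┗━━━━━━━━━━━━━━━━━━━━━━━━━━
c│ Save before closing? │ stream┃        
o│         [OK]         │nnectio┃        
g└──────────────────────┘essions┃        
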